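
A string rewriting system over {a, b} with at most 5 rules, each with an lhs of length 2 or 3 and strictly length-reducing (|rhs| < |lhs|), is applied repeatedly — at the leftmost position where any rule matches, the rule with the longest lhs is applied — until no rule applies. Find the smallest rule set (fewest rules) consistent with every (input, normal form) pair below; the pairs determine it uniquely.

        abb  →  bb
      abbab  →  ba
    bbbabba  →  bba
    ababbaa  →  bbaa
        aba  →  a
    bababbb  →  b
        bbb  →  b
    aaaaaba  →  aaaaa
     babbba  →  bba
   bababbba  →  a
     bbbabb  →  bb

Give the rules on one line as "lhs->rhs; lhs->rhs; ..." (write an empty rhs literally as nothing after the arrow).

ab->b; aba->a; bab->a; bbb->ab

  | abb => bb
  | abbab => bbab => ba
  | bbbabba => ababba => abba => bba
  | ababbaa => abbaa => bbaa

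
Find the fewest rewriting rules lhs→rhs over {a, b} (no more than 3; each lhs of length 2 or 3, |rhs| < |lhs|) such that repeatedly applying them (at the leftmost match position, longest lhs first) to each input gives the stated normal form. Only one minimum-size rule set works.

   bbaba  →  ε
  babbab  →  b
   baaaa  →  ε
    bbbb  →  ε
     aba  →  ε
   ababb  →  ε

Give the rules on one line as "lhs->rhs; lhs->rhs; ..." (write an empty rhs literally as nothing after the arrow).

aa->; ba->a; bb->

  | bbaba => aba => aa => ε
  | babbab => abbab => aab => b
  | baaaa => aaaa => aa => ε
  | bbbb => bb => ε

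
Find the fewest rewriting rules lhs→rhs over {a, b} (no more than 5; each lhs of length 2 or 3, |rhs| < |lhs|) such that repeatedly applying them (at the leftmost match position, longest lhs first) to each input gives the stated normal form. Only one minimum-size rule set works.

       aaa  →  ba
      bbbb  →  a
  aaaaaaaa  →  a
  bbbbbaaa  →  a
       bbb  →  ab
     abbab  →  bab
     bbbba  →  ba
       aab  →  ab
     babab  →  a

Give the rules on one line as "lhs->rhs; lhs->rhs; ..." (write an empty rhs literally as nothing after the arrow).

  | aaa => ba
  | bbbb => abb => aa => a
  | aaaaaaaa => baaaaaa => bbaaaa => aaaaa => baaa => bba => aa => a
  | bbbbbaaa => abbbaaa => aabaaa => abaaa => aa => a

aa->a; aaa->ba; aba->; bb->a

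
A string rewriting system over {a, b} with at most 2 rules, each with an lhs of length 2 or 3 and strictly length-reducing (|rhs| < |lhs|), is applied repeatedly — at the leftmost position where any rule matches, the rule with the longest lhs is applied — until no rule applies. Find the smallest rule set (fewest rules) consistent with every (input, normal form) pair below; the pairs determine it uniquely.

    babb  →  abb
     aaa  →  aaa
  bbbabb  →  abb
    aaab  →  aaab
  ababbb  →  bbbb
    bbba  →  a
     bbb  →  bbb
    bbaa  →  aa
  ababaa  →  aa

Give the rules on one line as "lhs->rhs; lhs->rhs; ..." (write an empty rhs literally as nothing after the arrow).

aba->b; ba->a

  | babb => abb
  | aaa
  | bbbabb => bbabb => babb => abb
  | aaab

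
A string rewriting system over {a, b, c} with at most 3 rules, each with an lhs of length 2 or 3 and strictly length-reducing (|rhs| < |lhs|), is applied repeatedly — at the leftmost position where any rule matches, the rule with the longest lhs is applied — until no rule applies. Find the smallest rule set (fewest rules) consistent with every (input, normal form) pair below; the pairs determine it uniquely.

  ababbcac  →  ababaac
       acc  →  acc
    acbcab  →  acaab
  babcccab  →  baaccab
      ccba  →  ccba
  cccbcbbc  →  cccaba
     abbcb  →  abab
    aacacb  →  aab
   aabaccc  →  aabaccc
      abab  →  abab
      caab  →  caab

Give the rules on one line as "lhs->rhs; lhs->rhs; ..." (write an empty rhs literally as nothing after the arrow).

bc->a; cac->

  | ababbcac => ababaac
  | acc
  | acbcab => acaab
  | babcccab => baaccab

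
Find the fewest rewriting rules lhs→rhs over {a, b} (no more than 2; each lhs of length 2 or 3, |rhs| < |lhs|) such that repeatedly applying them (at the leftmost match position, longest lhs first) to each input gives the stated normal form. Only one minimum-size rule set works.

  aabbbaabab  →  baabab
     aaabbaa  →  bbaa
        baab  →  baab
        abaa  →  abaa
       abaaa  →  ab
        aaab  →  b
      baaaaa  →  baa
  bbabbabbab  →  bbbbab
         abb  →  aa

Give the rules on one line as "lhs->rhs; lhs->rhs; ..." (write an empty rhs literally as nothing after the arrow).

aaa->; abb->aa

  | aabbbaabab => aaabaabab => baabab
  | aaabbaa => bbaa
  | baab
  | abaa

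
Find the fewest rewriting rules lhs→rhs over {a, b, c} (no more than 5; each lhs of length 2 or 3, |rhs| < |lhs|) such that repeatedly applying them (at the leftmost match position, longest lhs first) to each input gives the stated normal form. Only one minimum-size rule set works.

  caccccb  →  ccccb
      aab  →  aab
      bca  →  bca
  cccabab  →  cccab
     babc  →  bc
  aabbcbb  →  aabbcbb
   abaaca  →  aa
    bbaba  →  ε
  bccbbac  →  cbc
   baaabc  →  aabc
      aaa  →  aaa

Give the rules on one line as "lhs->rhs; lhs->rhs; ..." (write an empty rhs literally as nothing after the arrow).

ac->; ba->; bba->; bcc->cb

  | caccccb => ccccb
  | aab
  | bca
  | cccabab => cccab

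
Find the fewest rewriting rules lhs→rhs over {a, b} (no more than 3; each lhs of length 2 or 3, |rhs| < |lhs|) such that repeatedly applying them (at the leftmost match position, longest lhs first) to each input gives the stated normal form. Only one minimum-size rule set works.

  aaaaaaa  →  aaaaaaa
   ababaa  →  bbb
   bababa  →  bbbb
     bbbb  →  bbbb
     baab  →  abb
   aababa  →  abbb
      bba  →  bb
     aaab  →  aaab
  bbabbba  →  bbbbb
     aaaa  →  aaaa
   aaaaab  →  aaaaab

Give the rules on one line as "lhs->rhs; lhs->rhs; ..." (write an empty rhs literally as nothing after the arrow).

  | aaaaaaa
  | ababaa => bbbaa => bbba => bbb
  | bababa => bbbba => bbbb
  | bbbb

aba->bb; baa->ab; bba->bb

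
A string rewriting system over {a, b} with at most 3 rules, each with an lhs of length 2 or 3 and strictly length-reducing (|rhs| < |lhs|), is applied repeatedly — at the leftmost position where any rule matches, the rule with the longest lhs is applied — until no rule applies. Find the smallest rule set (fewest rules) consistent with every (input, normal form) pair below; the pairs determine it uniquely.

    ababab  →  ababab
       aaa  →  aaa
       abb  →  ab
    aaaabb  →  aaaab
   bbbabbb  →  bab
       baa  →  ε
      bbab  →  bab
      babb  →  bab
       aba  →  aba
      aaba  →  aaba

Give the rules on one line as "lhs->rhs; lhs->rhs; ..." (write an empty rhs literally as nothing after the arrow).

baa->; bb->b

  | ababab
  | aaa
  | abb => ab
  | aaaabb => aaaab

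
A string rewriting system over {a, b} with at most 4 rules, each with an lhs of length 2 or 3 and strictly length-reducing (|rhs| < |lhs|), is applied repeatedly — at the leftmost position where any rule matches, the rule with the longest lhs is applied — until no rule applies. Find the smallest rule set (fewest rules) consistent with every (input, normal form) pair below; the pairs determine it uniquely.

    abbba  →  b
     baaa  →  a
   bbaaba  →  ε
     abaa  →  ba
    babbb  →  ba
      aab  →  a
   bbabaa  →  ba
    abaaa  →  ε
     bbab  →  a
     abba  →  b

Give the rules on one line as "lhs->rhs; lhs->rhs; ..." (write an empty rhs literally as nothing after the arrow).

aa->b; ab->a; baa->; bb->a

  | abbba => abba => aba => aa => b
  | baaa => a
  | bbaaba => aaaba => baba => baa => ε
  | abaa => aaa => ba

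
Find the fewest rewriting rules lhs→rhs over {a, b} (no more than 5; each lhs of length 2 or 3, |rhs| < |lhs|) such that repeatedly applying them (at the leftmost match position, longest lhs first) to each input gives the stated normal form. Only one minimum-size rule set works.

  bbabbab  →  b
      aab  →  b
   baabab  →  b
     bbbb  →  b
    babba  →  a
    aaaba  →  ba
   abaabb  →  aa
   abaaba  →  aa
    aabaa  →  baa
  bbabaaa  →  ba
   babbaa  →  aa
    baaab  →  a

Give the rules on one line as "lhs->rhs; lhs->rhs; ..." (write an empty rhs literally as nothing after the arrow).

  | bbabbab => aabbab => abbab => bbab => aab => ab => b
  | aab => ab => b
  | baabab => babab => bbab => aab => ab => b
  | bbbb => aab => ab => b

aaa->a; ab->b; bb->a; bbb->aa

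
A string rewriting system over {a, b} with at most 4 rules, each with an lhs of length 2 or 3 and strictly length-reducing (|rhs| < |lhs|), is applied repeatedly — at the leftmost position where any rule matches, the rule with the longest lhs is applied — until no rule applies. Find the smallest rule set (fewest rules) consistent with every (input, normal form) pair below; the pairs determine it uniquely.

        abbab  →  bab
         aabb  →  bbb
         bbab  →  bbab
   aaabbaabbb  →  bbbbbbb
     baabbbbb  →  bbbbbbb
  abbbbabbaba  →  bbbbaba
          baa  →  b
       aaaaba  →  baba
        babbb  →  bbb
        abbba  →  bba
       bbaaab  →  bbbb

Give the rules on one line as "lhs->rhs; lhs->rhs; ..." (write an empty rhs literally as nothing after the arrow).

  | abbab => bab
  | aabb => bbb
  | bbab
  | aaabbaabbb => bbbaabbb => bbbbbbb

aa->; aaa->b; aab->bb; abb->b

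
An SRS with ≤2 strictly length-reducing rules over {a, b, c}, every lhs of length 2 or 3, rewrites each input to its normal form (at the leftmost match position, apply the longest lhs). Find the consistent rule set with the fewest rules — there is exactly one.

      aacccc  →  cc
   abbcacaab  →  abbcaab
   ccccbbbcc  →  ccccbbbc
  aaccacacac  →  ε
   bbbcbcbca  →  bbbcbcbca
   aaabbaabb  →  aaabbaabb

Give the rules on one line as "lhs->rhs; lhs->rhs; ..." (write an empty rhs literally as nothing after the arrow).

ac->; bcc->bc

  | aacccc => accc => cc
  | abbcacaab => abbcaab
  | ccccbbbcc => ccccbbbc
  | aaccacacac => acacacac => acacac => acac => ac => ε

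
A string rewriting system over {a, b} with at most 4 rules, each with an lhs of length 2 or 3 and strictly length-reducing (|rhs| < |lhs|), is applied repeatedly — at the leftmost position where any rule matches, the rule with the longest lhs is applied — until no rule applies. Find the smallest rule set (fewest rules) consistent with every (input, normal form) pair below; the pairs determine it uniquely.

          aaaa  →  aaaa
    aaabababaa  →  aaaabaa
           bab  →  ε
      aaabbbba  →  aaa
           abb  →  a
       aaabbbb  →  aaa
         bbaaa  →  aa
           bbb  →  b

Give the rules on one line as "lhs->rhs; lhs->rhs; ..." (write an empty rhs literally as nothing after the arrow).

bab->; bb->; bba->

  | aaaa
  | aaabababaa => aaaabaa
  | bab => ε
  | aaabbbba => aaabba => aaa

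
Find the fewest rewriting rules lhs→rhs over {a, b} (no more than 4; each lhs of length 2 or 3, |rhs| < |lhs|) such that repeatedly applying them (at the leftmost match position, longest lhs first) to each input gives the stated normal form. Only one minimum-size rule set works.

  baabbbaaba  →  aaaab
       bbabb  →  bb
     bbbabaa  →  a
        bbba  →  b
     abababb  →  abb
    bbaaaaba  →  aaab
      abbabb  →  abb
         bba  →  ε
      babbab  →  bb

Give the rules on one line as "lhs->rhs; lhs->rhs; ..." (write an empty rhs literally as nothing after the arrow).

ba->b; baa->aa; bba->; bbb->b

  | baabbbaaba => aabbbaaba => aabaaba => aaaaba => aaaab
  | bbabb => bb
  | bbbabaa => babaa => bbaa => a
  | bbba => ba => b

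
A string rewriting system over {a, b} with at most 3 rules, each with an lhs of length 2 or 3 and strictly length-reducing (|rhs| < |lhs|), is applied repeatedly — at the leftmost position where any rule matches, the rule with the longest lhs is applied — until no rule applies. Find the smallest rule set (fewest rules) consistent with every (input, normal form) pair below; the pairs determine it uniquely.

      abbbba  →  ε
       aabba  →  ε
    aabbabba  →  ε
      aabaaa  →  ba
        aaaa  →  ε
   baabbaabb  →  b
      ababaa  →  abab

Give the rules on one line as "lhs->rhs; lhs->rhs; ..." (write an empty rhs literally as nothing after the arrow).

  | abbbba => aabba => bba => aa => ε
  | aabba => bba => aa => ε
  | aabbabba => bbabba => aabba => bba => aa => ε
  | aabaaa => baaa => ba

aa->; bb->a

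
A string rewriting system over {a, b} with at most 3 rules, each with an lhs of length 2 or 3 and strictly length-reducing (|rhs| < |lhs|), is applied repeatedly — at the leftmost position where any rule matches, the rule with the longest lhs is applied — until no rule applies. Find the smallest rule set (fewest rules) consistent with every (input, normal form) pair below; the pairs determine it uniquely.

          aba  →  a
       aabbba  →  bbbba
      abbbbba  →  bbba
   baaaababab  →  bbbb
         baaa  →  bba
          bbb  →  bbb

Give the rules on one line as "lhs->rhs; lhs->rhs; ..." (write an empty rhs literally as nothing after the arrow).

aa->b; ab->; abb->

  | aba => a
  | aabbba => bbbba
  | abbbbba => bbba
  | baaaababab => bbaababab => bbbbabab => bbbbab => bbbb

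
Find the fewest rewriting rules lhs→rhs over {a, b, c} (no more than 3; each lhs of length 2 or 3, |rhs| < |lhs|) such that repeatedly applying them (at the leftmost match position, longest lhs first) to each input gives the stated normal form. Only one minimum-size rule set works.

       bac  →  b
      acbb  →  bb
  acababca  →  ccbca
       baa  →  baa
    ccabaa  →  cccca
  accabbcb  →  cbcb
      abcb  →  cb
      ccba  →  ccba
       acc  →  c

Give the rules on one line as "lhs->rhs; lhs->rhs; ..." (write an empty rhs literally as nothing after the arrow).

ab->; aba->cc; ac->

  | bac => b
  | acbb => bb
  | acababca => ababca => ccbca
  | baa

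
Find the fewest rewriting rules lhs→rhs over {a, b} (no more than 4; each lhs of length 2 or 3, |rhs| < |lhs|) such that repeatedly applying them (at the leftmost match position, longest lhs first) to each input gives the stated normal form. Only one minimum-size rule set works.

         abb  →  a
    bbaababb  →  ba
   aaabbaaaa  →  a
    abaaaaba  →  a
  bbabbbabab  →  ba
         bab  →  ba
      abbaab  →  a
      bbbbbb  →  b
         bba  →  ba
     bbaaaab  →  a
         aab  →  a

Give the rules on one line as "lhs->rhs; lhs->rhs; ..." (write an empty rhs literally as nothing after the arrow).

aa->a; ab->a; baa->; bb->b

  | abb => ab => a
  | bbaababb => baababb => babb => bab => ba
  | aaabbaaaa => aabbaaaa => abbaaaa => abaaaa => aaaaa => aaaa => aaa => aa => a
  | abaaaaba => aaaaaba => aaaaba => aaaba => aaba => aba => aa => a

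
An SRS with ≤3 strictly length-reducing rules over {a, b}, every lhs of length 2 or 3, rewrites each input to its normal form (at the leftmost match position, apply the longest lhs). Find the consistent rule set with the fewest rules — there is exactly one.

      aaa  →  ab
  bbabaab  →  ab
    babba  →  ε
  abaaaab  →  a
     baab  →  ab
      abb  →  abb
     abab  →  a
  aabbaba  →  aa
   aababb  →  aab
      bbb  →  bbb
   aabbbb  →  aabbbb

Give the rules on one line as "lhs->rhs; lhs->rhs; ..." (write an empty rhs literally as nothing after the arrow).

  | aaa => ab
  | bbabaab => baab => ab
  | babba => ba => ε
  | abaaaab => aaaab => abab => a

aaa->ab; ba->; bab->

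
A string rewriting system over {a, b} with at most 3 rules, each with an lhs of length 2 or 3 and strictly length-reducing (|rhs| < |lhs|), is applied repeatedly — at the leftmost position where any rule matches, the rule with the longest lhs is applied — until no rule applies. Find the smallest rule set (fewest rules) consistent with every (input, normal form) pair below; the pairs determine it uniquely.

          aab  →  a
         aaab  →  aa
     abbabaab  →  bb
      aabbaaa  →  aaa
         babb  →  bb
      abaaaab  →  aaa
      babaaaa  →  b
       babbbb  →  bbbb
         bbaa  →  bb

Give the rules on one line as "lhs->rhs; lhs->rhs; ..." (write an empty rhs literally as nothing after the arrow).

  | aab => a
  | aaab => aa
  | abbabaab => babaab => baab => bb
  | aabbaaa => abaaa => aaa

ab->; baa->b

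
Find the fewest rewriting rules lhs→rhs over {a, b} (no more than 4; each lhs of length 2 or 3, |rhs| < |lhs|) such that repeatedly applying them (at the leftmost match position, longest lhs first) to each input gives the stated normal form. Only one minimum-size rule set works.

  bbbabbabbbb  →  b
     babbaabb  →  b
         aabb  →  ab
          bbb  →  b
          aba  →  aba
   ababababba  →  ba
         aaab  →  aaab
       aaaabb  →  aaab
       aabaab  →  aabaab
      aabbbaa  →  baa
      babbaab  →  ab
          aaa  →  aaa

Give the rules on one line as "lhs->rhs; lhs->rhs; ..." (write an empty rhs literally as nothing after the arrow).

  | bbbabbabbbb => bbabbabbbb => bbabbbb => bbbb => bbb => bb => b
  | babbaabb => bbaabb => abb => b
  | aabb => ab
  | bbb => bb => b

abb->b; bb->b; bba->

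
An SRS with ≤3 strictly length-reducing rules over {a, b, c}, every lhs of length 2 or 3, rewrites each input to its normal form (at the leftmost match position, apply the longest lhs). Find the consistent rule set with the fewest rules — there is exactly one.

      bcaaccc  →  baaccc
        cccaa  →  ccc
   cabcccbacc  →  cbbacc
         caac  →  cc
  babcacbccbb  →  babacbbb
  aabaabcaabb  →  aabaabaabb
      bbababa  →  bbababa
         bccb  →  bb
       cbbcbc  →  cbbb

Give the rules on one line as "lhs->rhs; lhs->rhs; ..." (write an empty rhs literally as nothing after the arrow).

  | bcaaccc => baaccc
  | cccaa => ccca => ccc
  | cabcccbacc => cbcccbacc => cbccbacc => cbcbacc => cbbacc
  | caac => cac => cc

bc->b; ca->c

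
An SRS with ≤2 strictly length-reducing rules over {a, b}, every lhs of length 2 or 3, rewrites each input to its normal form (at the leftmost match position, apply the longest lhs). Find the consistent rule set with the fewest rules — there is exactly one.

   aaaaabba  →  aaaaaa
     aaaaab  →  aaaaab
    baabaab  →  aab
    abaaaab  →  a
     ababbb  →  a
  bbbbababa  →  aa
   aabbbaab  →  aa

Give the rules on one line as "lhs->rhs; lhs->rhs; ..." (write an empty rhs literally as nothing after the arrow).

  | aaaaabba => aaaaaa
  | aaaaab
  | baabaab => babaab => bbaab => aab
  | abaaaab => abaaab => abaab => abab => abb => a

ba->b; bb->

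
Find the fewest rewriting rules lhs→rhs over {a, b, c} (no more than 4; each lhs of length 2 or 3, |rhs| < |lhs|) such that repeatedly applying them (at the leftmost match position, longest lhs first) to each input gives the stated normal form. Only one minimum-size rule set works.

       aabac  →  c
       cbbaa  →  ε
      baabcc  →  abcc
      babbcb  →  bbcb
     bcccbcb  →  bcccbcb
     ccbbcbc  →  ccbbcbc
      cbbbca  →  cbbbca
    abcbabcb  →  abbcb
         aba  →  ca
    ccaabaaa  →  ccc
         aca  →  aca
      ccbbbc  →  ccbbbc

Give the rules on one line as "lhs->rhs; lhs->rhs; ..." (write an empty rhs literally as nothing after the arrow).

  | aabac => cbac => c
  | cbbaa => cba => ε
  | baabcc => abcc
  | babbcb => bbcb

aa->c; aba->ca; ba->; cba->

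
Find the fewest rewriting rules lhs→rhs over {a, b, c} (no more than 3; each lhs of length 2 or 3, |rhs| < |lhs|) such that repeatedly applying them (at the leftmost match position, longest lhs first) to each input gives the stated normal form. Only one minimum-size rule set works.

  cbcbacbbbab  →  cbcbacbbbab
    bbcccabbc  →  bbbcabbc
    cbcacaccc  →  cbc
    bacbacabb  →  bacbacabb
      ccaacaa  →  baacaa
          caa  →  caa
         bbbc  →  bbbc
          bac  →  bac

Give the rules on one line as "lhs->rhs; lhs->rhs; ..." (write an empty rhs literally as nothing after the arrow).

acc->; cc->b

  | cbcbacbbbab
  | bbcccabbc => bbbcabbc
  | cbcacaccc => cbcacc => cbc
  | bacbacabb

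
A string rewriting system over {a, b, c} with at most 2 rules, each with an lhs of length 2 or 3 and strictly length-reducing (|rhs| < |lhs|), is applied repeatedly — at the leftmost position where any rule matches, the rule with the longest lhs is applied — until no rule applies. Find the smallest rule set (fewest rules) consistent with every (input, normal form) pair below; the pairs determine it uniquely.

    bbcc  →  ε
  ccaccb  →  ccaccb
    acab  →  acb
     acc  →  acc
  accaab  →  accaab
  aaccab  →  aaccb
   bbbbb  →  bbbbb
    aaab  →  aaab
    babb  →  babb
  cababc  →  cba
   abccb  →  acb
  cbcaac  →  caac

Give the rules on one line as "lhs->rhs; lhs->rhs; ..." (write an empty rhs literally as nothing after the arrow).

  | bbcc => bc => ε
  | ccaccb
  | acab => acb
  | acc

bc->; cab->cb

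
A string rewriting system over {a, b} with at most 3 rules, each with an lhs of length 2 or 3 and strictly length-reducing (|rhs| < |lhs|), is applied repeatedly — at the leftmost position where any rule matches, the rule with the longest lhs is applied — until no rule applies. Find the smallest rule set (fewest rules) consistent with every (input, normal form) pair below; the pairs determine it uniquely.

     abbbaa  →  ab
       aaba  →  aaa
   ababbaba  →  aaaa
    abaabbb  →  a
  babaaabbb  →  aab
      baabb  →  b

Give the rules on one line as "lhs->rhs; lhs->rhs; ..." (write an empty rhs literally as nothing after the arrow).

  | abbbaa => abaa => ab
  | aaba => aaa
  | ababbaba => aabbaba => aaaba => aaaa
  | abaabbb => abbbb => abb => a

ba->a; baa->b; bb->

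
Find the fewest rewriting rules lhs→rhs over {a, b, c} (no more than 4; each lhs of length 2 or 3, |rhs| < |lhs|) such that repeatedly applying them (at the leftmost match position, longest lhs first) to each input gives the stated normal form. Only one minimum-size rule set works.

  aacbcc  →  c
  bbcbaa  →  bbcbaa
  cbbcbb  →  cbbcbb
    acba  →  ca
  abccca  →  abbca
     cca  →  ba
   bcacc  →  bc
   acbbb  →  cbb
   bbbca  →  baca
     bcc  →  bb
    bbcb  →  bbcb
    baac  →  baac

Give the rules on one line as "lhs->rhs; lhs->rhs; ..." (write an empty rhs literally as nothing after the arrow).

  | aacbcc => accc => c
  | bbcbaa
  | cbbcbb
  | acba => ca

acb->c; acc->; bbb->ba; cc->b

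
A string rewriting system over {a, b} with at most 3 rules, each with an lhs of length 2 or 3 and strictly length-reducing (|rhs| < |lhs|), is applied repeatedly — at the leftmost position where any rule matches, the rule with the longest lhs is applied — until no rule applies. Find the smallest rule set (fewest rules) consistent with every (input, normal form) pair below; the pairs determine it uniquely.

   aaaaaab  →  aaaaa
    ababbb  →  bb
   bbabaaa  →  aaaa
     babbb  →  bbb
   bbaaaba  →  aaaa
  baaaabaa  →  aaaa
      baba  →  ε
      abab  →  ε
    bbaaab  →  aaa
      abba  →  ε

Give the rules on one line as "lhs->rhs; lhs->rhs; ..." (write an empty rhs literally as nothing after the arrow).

ab->; ba->; bba->aa

  | aaaaaab => aaaaa
  | ababbb => abbb => bb
  | bbabaaa => aabaaa => aaaa
  | babbb => bbb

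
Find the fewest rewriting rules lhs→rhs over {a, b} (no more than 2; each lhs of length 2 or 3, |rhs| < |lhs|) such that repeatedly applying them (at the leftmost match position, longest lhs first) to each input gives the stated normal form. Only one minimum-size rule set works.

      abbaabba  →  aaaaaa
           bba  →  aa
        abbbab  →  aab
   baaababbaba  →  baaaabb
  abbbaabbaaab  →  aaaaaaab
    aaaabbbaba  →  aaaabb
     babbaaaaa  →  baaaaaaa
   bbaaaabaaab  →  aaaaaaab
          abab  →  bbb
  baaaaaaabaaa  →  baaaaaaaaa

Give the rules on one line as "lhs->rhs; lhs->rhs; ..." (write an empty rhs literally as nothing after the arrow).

  | abbaabba => aaaabba => aaaaaa
  | bba => aa
  | abbbab => abaab => bbab => aab
  | baaababbaba => baabbbbaba => baabbaaba => baaaaaba => baaaabb

aba->bb; bba->aa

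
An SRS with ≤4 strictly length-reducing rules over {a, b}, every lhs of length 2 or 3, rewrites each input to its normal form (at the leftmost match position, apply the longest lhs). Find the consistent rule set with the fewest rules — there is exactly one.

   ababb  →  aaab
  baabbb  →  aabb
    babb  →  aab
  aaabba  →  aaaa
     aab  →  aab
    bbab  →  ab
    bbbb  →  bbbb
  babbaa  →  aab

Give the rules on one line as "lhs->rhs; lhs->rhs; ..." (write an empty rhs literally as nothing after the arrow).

  | ababb => aaab
  | baabbb => babbb => aabb
  | babb => aab
  | aaabba => aaaa

ba->b; bab->aa; bba->a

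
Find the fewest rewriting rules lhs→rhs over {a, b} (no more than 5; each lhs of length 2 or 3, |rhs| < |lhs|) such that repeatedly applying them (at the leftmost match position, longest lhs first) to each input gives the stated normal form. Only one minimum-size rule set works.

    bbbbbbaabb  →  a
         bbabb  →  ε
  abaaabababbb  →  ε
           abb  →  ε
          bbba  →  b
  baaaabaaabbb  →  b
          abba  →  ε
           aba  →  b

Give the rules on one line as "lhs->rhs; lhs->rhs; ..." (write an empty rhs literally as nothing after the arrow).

aa->; aba->b; bb->a; bba->a

  | bbbbbbaabb => abbbbaabb => aabbaabb => bbaabb => aabb => bb => a
  | bbabb => abb => aa => ε
  | abaaabababbb => baabababbb => bbababbb => ababbb => bbbb => abb => aa => ε
  | abb => aa => ε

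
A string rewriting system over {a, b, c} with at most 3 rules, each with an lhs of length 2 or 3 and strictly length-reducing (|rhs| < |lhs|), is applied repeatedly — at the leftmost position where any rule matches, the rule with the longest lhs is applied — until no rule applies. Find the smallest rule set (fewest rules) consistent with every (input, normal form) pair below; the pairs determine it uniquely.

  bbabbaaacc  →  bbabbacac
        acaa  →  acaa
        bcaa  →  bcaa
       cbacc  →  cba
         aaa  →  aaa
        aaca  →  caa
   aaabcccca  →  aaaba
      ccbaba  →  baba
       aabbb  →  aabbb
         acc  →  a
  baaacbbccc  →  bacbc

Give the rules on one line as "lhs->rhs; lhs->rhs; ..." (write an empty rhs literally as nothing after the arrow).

  | bbabbaaacc => bbabbacac
  | acaa
  | bcaa
  | cbacc => cba

aac->ca; cab->c; cc->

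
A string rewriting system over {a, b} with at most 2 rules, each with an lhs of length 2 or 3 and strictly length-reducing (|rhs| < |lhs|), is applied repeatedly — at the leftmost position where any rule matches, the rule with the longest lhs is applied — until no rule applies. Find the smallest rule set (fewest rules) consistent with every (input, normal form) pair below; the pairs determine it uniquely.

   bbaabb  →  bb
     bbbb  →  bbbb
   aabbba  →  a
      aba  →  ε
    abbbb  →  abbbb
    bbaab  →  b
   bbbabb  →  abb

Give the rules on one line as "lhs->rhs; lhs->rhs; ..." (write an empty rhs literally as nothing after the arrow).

aa->; ba->a

  | bbaabb => baabb => aabb => bb
  | bbbb
  | aabbba => bbba => bba => ba => a
  | aba => aa => ε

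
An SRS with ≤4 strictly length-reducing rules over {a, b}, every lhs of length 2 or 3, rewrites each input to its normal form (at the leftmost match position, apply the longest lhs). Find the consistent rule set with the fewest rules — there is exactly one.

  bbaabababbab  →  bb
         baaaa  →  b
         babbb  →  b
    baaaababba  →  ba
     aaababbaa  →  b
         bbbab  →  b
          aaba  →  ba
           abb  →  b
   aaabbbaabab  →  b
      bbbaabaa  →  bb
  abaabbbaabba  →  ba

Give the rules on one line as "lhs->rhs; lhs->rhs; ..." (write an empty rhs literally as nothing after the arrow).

  | bbaabababbab => bbbababbab => bababbab => babbab => bbab => bb
  | baaaa => baa => b
  | babbb => bbb => b
  | baaaababba => baababba => bbabba => bbba => ba

aa->; ab->; bbb->b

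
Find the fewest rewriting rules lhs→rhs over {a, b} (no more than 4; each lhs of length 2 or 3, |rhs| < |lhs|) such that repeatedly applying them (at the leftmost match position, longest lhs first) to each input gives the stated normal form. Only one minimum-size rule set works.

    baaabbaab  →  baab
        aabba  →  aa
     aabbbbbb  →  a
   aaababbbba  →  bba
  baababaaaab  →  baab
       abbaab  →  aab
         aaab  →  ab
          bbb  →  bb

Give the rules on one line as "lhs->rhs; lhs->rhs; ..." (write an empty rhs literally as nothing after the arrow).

aaa->a; aba->b; abb->aa; bbb->bb

  | baaabbaab => babbaab => baaaab => baab
  | aabba => aaaa => aa
  | aabbbbbb => aaabbbb => abbbb => aabb => aaa => a
  | aaababbbba => ababbbba => bbbbba => bbbba => bbba => bba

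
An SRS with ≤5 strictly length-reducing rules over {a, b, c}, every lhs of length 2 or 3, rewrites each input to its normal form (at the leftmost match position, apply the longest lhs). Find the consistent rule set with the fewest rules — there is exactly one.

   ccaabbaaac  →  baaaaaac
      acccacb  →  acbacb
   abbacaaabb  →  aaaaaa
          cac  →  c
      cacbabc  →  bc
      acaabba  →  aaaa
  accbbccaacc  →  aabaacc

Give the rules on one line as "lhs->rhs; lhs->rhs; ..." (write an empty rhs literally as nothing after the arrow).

  | ccaabbaaac => baabbaaac => baaaaaac
  | acccacb => acbacb
  | abbacaaabb => aaacaaabb => aaaaabb => aaaaaa
  | cac => c

bab->ab; bb->a; ca->; cca->ba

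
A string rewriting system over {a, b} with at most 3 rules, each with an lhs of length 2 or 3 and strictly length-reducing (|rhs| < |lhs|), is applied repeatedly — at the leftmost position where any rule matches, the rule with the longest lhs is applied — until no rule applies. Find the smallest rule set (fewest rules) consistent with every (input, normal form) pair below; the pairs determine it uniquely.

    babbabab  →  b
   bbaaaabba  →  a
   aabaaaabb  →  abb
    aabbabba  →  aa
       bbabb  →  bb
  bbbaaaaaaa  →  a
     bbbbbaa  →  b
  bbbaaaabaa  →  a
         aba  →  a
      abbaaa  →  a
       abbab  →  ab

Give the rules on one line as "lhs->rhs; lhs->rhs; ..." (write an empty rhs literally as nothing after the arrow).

aaa->a; ba->; bba->

  | babbabab => bbabab => bab => b
  | bbaaaabba => aaabba => abba => a
  | aabaaaabb => aaaaabb => aaabb => abb
  | aabbabba => aabba => aa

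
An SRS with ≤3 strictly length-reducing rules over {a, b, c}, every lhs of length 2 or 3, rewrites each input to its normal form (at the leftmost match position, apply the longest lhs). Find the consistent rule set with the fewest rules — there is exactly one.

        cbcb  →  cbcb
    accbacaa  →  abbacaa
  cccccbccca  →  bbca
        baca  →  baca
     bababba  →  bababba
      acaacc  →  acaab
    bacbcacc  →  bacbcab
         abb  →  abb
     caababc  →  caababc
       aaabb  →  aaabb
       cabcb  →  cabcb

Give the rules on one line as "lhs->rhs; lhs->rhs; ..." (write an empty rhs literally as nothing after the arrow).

cbb->; cc->b

  | cbcb
  | accbacaa => abbacaa
  | cccccbccca => bcccbccca => bbcbccca => bbcbbca => bbca
  | baca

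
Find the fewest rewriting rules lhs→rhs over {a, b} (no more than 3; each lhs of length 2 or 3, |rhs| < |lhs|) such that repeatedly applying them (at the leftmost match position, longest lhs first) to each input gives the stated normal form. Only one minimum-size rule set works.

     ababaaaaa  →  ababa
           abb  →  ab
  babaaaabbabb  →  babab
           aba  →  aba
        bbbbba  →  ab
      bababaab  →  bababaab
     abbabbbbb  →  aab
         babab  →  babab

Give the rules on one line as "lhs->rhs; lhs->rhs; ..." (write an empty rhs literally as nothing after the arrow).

aaa->a; bb->b; bba->ab

  | ababaaaaa => ababaaa => ababa
  | abb => ab
  | babaaaabbabb => babaabbabb => babaaabbb => bababbb => bababb => babab
  | aba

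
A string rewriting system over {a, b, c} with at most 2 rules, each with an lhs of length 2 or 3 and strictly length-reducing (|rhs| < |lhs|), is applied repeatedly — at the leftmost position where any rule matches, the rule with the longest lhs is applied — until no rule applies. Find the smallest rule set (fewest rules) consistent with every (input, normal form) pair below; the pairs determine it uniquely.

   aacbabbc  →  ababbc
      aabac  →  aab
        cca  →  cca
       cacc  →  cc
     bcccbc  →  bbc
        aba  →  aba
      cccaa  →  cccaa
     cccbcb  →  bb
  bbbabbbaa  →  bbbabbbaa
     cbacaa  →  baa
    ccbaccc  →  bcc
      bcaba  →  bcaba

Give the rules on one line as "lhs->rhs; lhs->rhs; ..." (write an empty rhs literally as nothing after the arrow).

ac->; cb->b

  | aacbabbc => ababbc
  | aabac => aab
  | cca
  | cacc => cc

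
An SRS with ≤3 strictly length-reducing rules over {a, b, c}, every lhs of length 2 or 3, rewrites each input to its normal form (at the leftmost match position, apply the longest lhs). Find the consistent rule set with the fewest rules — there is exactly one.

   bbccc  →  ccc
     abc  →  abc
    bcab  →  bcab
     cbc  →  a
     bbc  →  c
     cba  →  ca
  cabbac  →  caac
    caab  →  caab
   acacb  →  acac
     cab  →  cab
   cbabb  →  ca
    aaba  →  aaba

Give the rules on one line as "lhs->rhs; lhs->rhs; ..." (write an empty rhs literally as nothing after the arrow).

  | bbccc => ccc
  | abc
  | bcab
  | cbc => a

bb->; cb->c; cbc->a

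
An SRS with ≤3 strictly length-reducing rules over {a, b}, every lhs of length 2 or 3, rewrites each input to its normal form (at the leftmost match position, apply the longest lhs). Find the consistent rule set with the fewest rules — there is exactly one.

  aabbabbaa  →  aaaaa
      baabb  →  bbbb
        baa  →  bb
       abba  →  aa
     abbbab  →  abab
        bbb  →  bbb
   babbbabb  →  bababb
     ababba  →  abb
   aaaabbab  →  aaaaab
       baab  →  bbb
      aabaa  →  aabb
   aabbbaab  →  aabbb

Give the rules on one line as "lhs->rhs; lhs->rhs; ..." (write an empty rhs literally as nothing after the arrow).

baa->bb; bba->a

  | aabbabbaa => aaabbaa => aaaaa
  | baabb => bbbb
  | baa => bb
  | abba => aa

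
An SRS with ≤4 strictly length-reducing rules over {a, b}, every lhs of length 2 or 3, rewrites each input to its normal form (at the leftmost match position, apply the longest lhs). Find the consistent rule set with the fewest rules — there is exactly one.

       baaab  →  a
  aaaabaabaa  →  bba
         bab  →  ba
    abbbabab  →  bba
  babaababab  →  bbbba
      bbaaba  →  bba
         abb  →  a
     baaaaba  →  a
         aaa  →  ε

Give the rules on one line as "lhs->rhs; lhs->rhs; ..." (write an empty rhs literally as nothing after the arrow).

  | baaab => ab => a
  | aaaabaabaa => abaabaa => babaa => bba
  | bab => ba
  | abbbabab => abbabab => ababab => bbab => bba

aaa->; ab->a; aba->b; baa->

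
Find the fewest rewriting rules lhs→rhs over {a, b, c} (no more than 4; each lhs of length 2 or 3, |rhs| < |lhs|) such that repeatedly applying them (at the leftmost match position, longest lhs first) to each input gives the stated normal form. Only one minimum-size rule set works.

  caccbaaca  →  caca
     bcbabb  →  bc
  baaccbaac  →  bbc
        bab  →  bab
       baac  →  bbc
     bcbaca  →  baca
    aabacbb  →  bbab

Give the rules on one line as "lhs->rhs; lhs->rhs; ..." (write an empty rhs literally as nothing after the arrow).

aa->b; abb->c; cb->

  | caccbaaca => cacaaca => cacbca => caca
  | bcbabb => babb => bc
  | baaccbaac => bbccbaac => bbcaac => bbcbc => bbc
  | bab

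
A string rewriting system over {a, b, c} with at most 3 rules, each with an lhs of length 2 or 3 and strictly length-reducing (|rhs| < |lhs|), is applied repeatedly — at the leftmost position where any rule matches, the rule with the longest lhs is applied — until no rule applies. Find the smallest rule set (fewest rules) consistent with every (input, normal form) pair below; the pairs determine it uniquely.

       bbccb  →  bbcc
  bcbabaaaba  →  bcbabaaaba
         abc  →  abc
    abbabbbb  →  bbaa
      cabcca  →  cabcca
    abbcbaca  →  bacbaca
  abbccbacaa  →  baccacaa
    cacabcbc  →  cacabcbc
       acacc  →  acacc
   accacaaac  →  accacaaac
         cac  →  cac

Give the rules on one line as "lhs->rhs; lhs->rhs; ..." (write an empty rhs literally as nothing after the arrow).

abb->ba; ccb->cc

  | bbccb => bbcc
  | bcbabaaaba
  | abc
  | abbabbbb => baabbbb => bababb => babba => bbaa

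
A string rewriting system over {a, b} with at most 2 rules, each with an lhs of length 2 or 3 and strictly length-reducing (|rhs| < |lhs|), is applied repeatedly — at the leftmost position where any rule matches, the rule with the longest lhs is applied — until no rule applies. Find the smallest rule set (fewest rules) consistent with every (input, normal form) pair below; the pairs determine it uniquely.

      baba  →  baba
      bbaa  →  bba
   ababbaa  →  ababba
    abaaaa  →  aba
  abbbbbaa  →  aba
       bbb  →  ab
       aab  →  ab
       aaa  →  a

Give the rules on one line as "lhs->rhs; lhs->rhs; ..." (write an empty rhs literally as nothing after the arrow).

  | baba
  | bbaa => bba
  | ababbaa => ababba
  | abaaaa => abaaa => abaa => aba

aa->a; bbb->ab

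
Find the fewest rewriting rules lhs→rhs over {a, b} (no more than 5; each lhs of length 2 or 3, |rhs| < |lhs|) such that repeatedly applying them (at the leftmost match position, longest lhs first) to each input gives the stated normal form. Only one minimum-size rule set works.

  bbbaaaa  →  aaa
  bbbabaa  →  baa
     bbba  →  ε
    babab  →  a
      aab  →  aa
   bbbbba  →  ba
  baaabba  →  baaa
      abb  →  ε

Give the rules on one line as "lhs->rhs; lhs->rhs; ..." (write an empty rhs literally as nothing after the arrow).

  | bbbaaaa => abaaaa => aaa
  | bbbabaa => ababaa => baa
  | bbba => aba => ε
  | babab => bb => a

ab->a; aba->; abb->; bb->a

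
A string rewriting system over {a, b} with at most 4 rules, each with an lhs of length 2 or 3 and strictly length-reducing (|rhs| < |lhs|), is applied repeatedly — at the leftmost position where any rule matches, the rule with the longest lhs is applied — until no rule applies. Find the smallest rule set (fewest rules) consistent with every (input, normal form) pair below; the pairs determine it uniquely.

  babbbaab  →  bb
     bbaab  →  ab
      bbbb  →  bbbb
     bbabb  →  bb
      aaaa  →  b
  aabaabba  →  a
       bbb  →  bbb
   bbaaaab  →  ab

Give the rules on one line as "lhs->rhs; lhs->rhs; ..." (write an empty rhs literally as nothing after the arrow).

aa->b; ba->a; bba->

  | babbbaab => abbbaab => abab => aab => bb
  | bbaab => ab
  | bbbb
  | bbabb => bb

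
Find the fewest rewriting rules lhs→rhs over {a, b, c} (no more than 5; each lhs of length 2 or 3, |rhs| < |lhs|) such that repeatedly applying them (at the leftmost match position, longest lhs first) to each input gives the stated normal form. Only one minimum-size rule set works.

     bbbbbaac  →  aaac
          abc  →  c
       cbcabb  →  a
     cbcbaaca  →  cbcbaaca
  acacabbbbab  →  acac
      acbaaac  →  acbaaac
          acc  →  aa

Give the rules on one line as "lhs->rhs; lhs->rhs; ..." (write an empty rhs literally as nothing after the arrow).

  | bbbbbaac => abbbaac => bbaac => aaac
  | abc => c
  | cbcabb => ccbbb => abbb => bb => a
  | cbcbaaca

ab->; bb->a; bca->cb; cc->a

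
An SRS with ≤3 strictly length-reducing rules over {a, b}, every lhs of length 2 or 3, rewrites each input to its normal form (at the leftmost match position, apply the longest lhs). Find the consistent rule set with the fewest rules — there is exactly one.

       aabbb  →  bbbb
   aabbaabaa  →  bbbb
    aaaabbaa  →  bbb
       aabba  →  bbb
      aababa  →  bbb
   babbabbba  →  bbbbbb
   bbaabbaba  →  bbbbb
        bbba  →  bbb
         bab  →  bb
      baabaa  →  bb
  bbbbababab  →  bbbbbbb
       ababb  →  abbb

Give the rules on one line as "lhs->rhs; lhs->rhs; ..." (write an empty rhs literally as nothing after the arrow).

aa->b; ba->b

  | aabbb => bbbb
  | aabbaabaa => bbbaabaa => bbbabaa => bbbbaa => bbbba => bbbb
  | aaaabbaa => baabbaa => babbaa => bbbaa => bbba => bbb
  | aabba => bbba => bbb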